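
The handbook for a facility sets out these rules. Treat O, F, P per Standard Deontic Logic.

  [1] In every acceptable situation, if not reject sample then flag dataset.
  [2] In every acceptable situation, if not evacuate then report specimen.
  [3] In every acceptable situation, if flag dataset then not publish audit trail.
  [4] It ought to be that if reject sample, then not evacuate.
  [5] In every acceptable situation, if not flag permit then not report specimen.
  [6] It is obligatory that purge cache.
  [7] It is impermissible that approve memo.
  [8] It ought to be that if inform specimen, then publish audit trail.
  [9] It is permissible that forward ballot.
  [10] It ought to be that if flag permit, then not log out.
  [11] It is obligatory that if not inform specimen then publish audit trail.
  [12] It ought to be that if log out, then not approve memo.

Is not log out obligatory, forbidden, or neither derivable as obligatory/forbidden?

Premises 8 and 11 are O(inform_specimen → publish_audit_trail) and O(¬inform_specimen → publish_audit_trail); every ideal world satisfies inform_specimen or ¬inform_specimen, so in either case publish_audit_trail holds — hence O(publish_audit_trail).
Premise 3, O(flag_dataset → ¬publish_audit_trail), contraposes to O(publish_audit_trail → ¬flag_dataset); with O(publish_audit_trail) we get O(¬flag_dataset).
Premise 1 is O(¬reject_sample → flag_dataset); contrapositively O(¬flag_dataset → reject_sample). Since O(¬flag_dataset) holds, K gives O(reject_sample).
Applying K to premise 4 (O(reject_sample → ¬evacuate)) and O(reject_sample) yields O(¬evacuate).
Applying K to premise 2 (O(¬evacuate → report_specimen)) and O(¬evacuate) yields O(report_specimen).
Premise 5 is O(¬flag_permit → ¬report_specimen); contrapositively O(report_specimen → flag_permit). Since O(report_specimen) holds, K gives O(flag_permit).
With premise 10, O(flag_permit → ¬log_out), the K-axiom yields O(¬log_out).
Premises 6, 7, 9, 12 do not contribute to this derivation.
Hence ¬log_out is obligatory.

Obligatory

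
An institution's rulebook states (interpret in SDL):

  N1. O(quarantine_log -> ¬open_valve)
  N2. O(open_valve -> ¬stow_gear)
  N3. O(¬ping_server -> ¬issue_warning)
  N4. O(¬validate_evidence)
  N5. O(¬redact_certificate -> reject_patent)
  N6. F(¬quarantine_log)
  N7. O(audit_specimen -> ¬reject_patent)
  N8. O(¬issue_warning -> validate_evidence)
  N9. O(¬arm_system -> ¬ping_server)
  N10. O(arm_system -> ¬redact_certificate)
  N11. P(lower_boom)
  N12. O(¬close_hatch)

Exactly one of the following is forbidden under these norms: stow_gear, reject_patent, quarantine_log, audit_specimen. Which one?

From premise 4 we have O(¬validate_evidence).
Premise 8 is O(¬issue_warning -> validate_evidence); contrapositively O(¬validate_evidence -> issue_warning). Since O(¬validate_evidence) holds, K gives O(issue_warning).
The contrapositive of premise 3 (O(¬ping_server -> ¬issue_warning)) is O(issue_warning -> ping_server), and O(issue_warning) is already established, so O(ping_server).
Premise 9 is O(¬arm_system -> ¬ping_server); contrapositively O(ping_server -> arm_system). Since O(ping_server) holds, K gives O(arm_system).
From O(arm_system) and premise 10, O(arm_system -> ¬redact_certificate), we obtain O(¬redact_certificate).
From O(¬redact_certificate) and premise 5, O(¬redact_certificate -> reject_patent), we obtain O(reject_patent).
The contrapositive of premise 7 (O(audit_specimen -> ¬reject_patent)) is O(reject_patent -> ¬audit_specimen), and O(reject_patent) is already established, so O(¬audit_specimen).
So O(¬audit_specimen) holds, i.e. audit_specimen is forbidden. None of the other listed options is forbidden under the premises.

audit_specimen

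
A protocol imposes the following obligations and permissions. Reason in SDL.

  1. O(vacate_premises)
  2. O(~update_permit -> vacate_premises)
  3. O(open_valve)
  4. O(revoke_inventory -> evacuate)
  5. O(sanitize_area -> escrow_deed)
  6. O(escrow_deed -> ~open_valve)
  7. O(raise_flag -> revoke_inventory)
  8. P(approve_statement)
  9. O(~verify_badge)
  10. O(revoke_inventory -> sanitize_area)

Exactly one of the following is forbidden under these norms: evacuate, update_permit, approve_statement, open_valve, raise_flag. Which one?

Premise 3 states O(open_valve) outright.
Premise 6, O(escrow_deed -> ~open_valve), contraposes to O(open_valve -> ~escrow_deed); with O(open_valve) we get O(~escrow_deed).
Premise 5 is O(sanitize_area -> escrow_deed); contrapositively O(~escrow_deed -> ~sanitize_area). Since O(~escrow_deed) holds, K gives O(~sanitize_area).
Premise 10, O(revoke_inventory -> sanitize_area), contraposes to O(~sanitize_area -> ~revoke_inventory); with O(~sanitize_area) we get O(~revoke_inventory).
Premise 7, O(raise_flag -> revoke_inventory), contraposes to O(~revoke_inventory -> ~raise_flag); with O(~revoke_inventory) we get O(~raise_flag).
So O(~raise_flag) holds, i.e. raise_flag is forbidden. None of the other listed options is forbidden under the premises.

raise_flag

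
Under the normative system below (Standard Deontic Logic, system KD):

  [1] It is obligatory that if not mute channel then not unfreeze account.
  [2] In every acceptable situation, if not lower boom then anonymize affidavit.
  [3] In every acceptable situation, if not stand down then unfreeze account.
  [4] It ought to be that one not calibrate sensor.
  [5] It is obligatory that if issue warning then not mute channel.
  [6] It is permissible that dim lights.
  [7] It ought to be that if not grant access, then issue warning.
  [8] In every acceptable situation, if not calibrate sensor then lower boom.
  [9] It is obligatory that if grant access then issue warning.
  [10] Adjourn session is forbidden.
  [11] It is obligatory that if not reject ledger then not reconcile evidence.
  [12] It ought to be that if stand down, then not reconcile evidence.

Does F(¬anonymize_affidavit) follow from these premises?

Premise 2 is O(¬lower_boom → anonymize_affidavit), but O(¬lower_boom) is not derivable from the premises, so it does not yield O(anonymize_affidavit).
No other premise forces O(anonymize_affidavit). An ideal world satisfying every premise can still have ¬anonymize_affidavit true, so F(¬anonymize_affidavit) is not derivable.

No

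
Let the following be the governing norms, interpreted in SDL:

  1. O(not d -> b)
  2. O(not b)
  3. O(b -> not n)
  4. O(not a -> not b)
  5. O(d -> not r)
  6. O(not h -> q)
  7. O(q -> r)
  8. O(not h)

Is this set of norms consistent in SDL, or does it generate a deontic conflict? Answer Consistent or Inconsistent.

From premise 2 we have O(not b).
The contrapositive of premise 1 (O(not d -> b)) is O(not b -> d), and O(not b) is already established, so O(d).
From O(d) and premise 5, O(d -> not r), we obtain O(not r).
Premise 7, O(q -> r), contraposes to O(not r -> not q); with O(not r) we get O(not q).
The contrapositive of premise 6 (O(not h -> q)) is O(not q -> h), and O(not q) is already established, so O(h).
But premise 8 directly asserts O(not h).
We now have both O(h) and O(not h) — h is simultaneously obligatory and forbidden, violating the D-axiom.

Inconsistent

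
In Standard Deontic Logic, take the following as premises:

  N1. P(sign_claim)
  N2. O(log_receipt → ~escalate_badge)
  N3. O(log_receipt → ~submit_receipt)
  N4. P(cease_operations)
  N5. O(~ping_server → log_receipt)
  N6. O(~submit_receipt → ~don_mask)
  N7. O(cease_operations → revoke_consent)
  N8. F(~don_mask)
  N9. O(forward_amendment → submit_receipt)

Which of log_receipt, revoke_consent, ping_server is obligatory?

Premise 8 is F(~don_mask), i.e. O(don_mask).
The contrapositive of premise 6 (O(~submit_receipt → ~don_mask)) is O(don_mask → submit_receipt), and O(don_mask) is already established, so O(submit_receipt).
Premise 3, O(log_receipt → ~submit_receipt), contraposes to O(submit_receipt → ~log_receipt); with O(submit_receipt) we get O(~log_receipt).
Premise 5, O(~ping_server → log_receipt), contraposes to O(~log_receipt → ping_server); with O(~log_receipt) we get O(ping_server).
So O(ping_server) holds — ping_server is obligatory. None of the other listed options is made obligatory by any chain of premises.

ping_server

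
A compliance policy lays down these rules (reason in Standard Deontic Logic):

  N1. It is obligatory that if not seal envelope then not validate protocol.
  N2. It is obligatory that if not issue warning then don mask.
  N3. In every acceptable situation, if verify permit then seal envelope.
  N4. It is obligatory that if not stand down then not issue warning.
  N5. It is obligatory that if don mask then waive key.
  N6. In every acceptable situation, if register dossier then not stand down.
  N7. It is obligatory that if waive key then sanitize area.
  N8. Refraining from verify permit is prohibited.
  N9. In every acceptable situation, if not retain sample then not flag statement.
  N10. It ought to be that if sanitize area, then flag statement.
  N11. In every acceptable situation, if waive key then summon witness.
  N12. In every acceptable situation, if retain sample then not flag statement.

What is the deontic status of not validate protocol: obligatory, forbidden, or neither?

Neither

Premise 1 is O(¬seal_envelope → ¬validate_protocol), but O(¬seal_envelope) is not derivable from the premises, so it does not yield O(¬validate_protocol).
No premise or chain of K-axiom applications forces O(¬validate_protocol), and none forces O(validate_protocol). So ¬validate_protocol is neither obligatory nor forbidden under these norms.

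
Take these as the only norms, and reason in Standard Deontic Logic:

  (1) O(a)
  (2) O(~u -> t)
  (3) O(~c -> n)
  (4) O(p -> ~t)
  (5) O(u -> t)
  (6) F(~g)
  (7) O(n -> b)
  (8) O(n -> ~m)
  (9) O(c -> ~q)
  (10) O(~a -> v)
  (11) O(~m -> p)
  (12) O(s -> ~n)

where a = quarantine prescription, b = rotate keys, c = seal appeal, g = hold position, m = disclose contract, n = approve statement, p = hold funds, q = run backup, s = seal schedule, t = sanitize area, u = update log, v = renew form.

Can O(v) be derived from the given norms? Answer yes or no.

Premise 10 is O(~a -> v), but O(~a) is not derivable from the premises, so it does not yield O(v).
No other premise forces O(v). An ideal world satisfying every premise can still have v false, so O(v) is not derivable.

No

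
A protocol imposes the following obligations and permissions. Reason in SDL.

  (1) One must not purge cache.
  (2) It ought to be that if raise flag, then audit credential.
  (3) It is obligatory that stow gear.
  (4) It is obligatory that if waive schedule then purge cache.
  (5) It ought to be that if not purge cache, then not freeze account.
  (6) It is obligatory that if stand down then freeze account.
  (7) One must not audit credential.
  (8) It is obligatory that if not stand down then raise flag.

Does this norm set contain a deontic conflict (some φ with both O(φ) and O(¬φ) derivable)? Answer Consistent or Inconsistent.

Inconsistent

Premise 7, F(audit_credential), is equivalent to O(¬audit_credential).
Premise 2 is O(raise_flag → audit_credential); contrapositively O(¬audit_credential → ¬raise_flag). Since O(¬audit_credential) holds, K gives O(¬raise_flag).
Premise 8 is O(¬stand_down → raise_flag); contrapositively O(¬raise_flag → stand_down). Since O(¬raise_flag) holds, K gives O(stand_down).
With premise 6, O(stand_down → freeze_account), the K-axiom yields O(freeze_account).
Premise 5, O(¬purge_cache → ¬freeze_account), contraposes to O(freeze_account → purge_cache); with O(freeze_account) we get O(purge_cache).
However, F(purge_cache) at premise 1 amounts to O(¬purge_cache).
We now have both O(purge_cache) and O(¬purge_cache) — purge_cache is simultaneously obligatory and forbidden, violating the D-axiom.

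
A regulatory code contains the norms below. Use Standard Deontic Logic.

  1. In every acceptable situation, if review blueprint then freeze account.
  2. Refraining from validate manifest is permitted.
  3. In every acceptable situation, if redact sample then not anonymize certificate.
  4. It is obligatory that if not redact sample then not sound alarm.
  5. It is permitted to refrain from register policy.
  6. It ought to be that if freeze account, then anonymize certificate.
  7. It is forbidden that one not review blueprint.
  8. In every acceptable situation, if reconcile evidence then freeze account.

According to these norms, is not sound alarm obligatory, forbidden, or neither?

F(¬review_blueprint) at premise 7 means O(review_blueprint).
With premise 1, O(review_blueprint → freeze_account), the K-axiom yields O(freeze_account).
From O(freeze_account) and premise 6, O(freeze_account → anonymize_certificate), we obtain O(anonymize_certificate).
The contrapositive of premise 3 (O(redact_sample → ¬anonymize_certificate)) is O(anonymize_certificate → ¬redact_sample), and O(anonymize_certificate) is already established, so O(¬redact_sample).
With premise 4, O(¬redact_sample → ¬sound_alarm), the K-axiom yields O(¬sound_alarm).
Premises 2, 5, 8 do not contribute to this derivation.
Hence ¬sound_alarm is obligatory.

Obligatory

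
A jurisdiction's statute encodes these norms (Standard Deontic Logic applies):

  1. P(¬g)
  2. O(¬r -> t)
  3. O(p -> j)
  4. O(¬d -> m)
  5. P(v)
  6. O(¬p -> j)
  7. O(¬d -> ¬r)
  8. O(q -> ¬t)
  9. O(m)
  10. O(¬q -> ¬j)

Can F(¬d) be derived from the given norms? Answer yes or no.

Yes

Premises 3 and 6 are O(p -> j) and O(¬p -> j); every ideal world satisfies p or ¬p, so in either case j holds — hence O(j).
Premise 10, O(¬q -> ¬j), contraposes to O(j -> q); with O(j) we get O(q).
Premise 8 is O(q -> ¬t); since O(q), deontic closure gives O(¬t).
Premise 2 is O(¬r -> t); contrapositively O(¬t -> r). Since O(¬t) holds, K gives O(r).
Premise 7 is O(¬d -> ¬r); contrapositively O(r -> d). Since O(r) holds, K gives O(d).
Premises 1, 4, 5, 9 do not contribute to this derivation.
So O(d) holds, i.e. F(¬d). The claim follows.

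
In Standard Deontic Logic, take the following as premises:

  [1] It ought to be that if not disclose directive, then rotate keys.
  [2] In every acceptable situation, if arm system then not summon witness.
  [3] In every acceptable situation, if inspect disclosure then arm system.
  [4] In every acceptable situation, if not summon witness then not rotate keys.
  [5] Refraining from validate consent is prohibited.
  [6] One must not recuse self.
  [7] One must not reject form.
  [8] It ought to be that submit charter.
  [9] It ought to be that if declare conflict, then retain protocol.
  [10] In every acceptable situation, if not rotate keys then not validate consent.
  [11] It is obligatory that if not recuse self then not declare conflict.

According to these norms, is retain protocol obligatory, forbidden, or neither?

Neither

Premise 9 is O(declare_conflict → retain_protocol), but O(declare_conflict) is not derivable from the premises, so it does not yield O(retain_protocol).
No premise or chain of K-axiom applications forces O(retain_protocol), and none forces O(¬retain_protocol). So retain_protocol is neither obligatory nor forbidden under these norms.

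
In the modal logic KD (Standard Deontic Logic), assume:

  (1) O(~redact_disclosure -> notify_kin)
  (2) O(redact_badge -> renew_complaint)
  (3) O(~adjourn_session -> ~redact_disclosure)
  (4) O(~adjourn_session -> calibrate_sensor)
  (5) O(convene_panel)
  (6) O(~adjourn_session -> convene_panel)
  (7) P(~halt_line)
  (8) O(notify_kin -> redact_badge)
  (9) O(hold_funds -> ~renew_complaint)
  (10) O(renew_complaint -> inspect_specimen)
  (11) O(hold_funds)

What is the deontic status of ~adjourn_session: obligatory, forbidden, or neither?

Premise 11 states O(hold_funds) outright.
Premise 9 is O(hold_funds -> ~renew_complaint); since O(hold_funds), deontic closure gives O(~renew_complaint).
The contrapositive of premise 2 (O(redact_badge -> renew_complaint)) is O(~renew_complaint -> ~redact_badge), and O(~renew_complaint) is already established, so O(~redact_badge).
Premise 8, O(notify_kin -> redact_badge), contraposes to O(~redact_badge -> ~notify_kin); with O(~redact_badge) we get O(~notify_kin).
Premise 1, O(~redact_disclosure -> notify_kin), contraposes to O(~notify_kin -> redact_disclosure); with O(~notify_kin) we get O(redact_disclosure).
Premise 3, O(~adjourn_session -> ~redact_disclosure), contraposes to O(redact_disclosure -> adjourn_session); with O(redact_disclosure) we get O(adjourn_session).
Premises 4, 5, 6, 7, 10 do not contribute to this derivation.
Thus O(adjourn_session), which is F(~adjourn_session): ~adjourn_session is forbidden.

Forbidden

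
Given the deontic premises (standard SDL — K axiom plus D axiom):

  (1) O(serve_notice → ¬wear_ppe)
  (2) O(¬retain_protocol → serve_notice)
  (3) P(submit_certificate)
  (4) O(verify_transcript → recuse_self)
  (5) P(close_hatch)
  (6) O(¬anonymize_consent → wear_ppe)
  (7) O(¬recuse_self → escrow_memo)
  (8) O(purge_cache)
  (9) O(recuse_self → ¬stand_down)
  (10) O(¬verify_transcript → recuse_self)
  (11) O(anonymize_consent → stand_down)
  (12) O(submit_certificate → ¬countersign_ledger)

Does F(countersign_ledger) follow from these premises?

Premise 12 is O(submit_certificate → ¬countersign_ledger), but O(submit_certificate) is not derivable from the premises (the permission P(submit_certificate) asserts only ¬O(¬submit_certificate), not O(submit_certificate)), so it does not yield O(¬countersign_ledger).
No other premise forces O(¬countersign_ledger). An ideal world satisfying every premise can still have countersign_ledger true, so F(countersign_ledger) is not derivable.

No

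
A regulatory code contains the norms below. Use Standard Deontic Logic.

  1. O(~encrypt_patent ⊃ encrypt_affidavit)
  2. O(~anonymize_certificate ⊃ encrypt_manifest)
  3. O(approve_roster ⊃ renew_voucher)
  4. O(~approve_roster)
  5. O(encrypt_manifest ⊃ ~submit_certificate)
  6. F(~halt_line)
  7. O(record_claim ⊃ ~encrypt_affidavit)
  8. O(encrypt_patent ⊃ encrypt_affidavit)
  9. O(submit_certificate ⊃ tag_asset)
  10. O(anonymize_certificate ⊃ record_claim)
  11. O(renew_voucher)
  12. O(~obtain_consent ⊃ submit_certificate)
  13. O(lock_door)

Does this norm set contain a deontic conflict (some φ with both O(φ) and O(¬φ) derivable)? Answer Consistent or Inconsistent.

Consistent

Premise 3 is O(approve_roster ⊃ renew_voucher); even if O(renew_voucher) held, inferring O(approve_roster) would be affirming the consequent — invalid.
So O(approve_roster) is not derivable, and the apparent clash with O(~approve_roster) does not arise.
A world satisfying every obligation exists (e.g. anonymize_certificate=false, approve_roster=false, encrypt_affidavit=true, encrypt_manifest=true, encrypt_patent=false, halt_line=true, lock_door=true, obtain_consent=true, record_claim=false, renew_voucher=true, submit_certificate=false, tag_asset=false); no atom is both obligatory and forbidden, so the set is consistent.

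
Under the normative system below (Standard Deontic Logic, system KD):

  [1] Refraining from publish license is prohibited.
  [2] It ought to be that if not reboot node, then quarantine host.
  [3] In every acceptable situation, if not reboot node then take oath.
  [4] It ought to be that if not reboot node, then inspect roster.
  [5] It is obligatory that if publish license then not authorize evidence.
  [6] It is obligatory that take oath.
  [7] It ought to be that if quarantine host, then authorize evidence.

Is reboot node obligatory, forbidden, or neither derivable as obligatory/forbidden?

F(¬publish_license) at premise 1 means O(publish_license).
With premise 5, O(publish_license → ¬authorize_evidence), the K-axiom yields O(¬authorize_evidence).
The contrapositive of premise 7 (O(quarantine_host → authorize_evidence)) is O(¬authorize_evidence → ¬quarantine_host), and O(¬authorize_evidence) is already established, so O(¬quarantine_host).
Premise 2, O(¬reboot_node → quarantine_host), contraposes to O(¬quarantine_host → reboot_node); with O(¬quarantine_host) we get O(reboot_node).
Premises 3, 4, 6 do not contribute to this derivation.
Hence reboot_node is obligatory.

Obligatory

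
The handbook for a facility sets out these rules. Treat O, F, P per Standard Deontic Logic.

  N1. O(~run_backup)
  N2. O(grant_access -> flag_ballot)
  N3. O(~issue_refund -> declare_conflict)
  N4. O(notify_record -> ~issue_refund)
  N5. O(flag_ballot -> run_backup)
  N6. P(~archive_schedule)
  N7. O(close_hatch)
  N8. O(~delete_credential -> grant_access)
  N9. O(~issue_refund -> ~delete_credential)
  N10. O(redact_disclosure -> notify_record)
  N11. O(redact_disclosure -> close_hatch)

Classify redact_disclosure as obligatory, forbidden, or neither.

Forbidden

Premise 1 gives O(~run_backup).
Premise 5 is O(flag_ballot -> run_backup); contrapositively O(~run_backup -> ~flag_ballot). Since O(~run_backup) holds, K gives O(~flag_ballot).
Premise 2 is O(grant_access -> flag_ballot); contrapositively O(~flag_ballot -> ~grant_access). Since O(~flag_ballot) holds, K gives O(~grant_access).
Premise 8, O(~delete_credential -> grant_access), contraposes to O(~grant_access -> delete_credential); with O(~grant_access) we get O(delete_credential).
The contrapositive of premise 9 (O(~issue_refund -> ~delete_credential)) is O(delete_credential -> issue_refund), and O(delete_credential) is already established, so O(issue_refund).
Premise 4 is O(notify_record -> ~issue_refund); contrapositively O(issue_refund -> ~notify_record). Since O(issue_refund) holds, K gives O(~notify_record).
Premise 10, O(redact_disclosure -> notify_record), contraposes to O(~notify_record -> ~redact_disclosure); with O(~notify_record) we get O(~redact_disclosure).
Premises 3, 6, 7, 11 do not contribute to this derivation.
Thus O(~redact_disclosure), which is F(redact_disclosure): redact_disclosure is forbidden.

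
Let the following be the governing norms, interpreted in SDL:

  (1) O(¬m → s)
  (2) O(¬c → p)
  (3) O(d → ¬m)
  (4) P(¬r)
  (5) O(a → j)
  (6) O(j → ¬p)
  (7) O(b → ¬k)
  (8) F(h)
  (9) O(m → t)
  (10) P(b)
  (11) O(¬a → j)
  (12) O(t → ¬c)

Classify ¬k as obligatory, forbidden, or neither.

Premise 7 is O(b → ¬k), but O(b) is not derivable from the premises (the permission P(b) asserts only ¬O(¬b), not O(b)), so it does not yield O(¬k).
No premise or chain of K-axiom applications forces O(¬k), and none forces O(k). So ¬k is neither obligatory nor forbidden under these norms.

Neither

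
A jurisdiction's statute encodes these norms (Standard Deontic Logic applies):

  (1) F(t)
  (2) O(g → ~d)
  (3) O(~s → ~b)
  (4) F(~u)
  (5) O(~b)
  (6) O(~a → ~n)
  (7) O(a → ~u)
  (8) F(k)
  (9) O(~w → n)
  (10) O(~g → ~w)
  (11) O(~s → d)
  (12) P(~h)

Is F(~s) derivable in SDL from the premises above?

Yes

Premise 4, F(~u), is equivalent to O(u).
The contrapositive of premise 7 (O(a → ~u)) is O(u → ~a), and O(u) is already established, so O(~a).
Applying K to premise 6 (O(~a → ~n)) and O(~a) yields O(~n).
Premise 9 is O(~w → n); contrapositively O(~n → w). Since O(~n) holds, K gives O(w).
Premise 10, O(~g → ~w), contraposes to O(w → g); with O(w) we get O(g).
Applying K to premise 2 (O(g → ~d)) and O(g) yields O(~d).
The contrapositive of premise 11 (O(~s → d)) is O(~d → s), and O(~d) is already established, so O(s).
Premises 1, 3, 5, 8, 12 do not contribute to this derivation.
So O(s) holds, i.e. F(~s). The claim follows.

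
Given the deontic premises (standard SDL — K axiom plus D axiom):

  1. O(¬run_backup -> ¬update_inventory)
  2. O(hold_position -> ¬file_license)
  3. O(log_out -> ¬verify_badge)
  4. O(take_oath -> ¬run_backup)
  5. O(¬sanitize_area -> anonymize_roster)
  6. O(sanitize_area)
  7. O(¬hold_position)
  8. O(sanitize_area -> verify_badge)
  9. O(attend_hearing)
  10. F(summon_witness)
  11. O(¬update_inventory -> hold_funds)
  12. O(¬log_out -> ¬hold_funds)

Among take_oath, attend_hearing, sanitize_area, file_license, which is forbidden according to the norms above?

From premise 6 we have O(sanitize_area).
Applying K to premise 8 (O(sanitize_area -> verify_badge)) and O(sanitize_area) yields O(verify_badge).
Premise 3 is O(log_out -> ¬verify_badge); contrapositively O(verify_badge -> ¬log_out). Since O(verify_badge) holds, K gives O(¬log_out).
With premise 12, O(¬log_out -> ¬hold_funds), the K-axiom yields O(¬hold_funds).
Premise 11 is O(¬update_inventory -> hold_funds); contrapositively O(¬hold_funds -> update_inventory). Since O(¬hold_funds) holds, K gives O(update_inventory).
Premise 1 is O(¬run_backup -> ¬update_inventory); contrapositively O(update_inventory -> run_backup). Since O(update_inventory) holds, K gives O(run_backup).
Premise 4 is O(take_oath -> ¬run_backup); contrapositively O(run_backup -> ¬take_oath). Since O(run_backup) holds, K gives O(¬take_oath).
So O(¬take_oath) holds, i.e. take_oath is forbidden. None of the other listed options is forbidden under the premises.

take_oath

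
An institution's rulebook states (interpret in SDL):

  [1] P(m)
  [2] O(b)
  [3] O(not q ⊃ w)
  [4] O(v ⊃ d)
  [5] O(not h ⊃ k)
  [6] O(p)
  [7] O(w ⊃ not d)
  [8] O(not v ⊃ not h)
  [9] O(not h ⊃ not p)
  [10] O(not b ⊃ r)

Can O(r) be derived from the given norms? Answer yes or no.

Premise 10 is O(not b ⊃ r), but O(not b) is not derivable from the premises, so it does not yield O(r).
No other premise forces O(r). An ideal world satisfying every premise can still have r false, so O(r) is not derivable.

No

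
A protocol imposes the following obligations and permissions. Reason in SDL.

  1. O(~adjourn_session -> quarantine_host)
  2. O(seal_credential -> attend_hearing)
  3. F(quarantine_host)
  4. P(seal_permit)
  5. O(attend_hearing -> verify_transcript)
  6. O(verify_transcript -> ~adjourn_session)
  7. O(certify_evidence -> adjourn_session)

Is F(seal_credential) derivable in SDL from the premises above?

Premise 3, F(quarantine_host), is equivalent to O(~quarantine_host).
The contrapositive of premise 1 (O(~adjourn_session -> quarantine_host)) is O(~quarantine_host -> adjourn_session), and O(~quarantine_host) is already established, so O(adjourn_session).
Premise 6, O(verify_transcript -> ~adjourn_session), contraposes to O(adjourn_session -> ~verify_transcript); with O(adjourn_session) we get O(~verify_transcript).
The contrapositive of premise 5 (O(attend_hearing -> verify_transcript)) is O(~verify_transcript -> ~attend_hearing), and O(~verify_transcript) is already established, so O(~attend_hearing).
Premise 2 is O(seal_credential -> attend_hearing); contrapositively O(~attend_hearing -> ~seal_credential). Since O(~attend_hearing) holds, K gives O(~seal_credential).
Premises 4, 7 do not contribute to this derivation.
So O(~seal_credential) holds, i.e. F(seal_credential). The claim follows.

Yes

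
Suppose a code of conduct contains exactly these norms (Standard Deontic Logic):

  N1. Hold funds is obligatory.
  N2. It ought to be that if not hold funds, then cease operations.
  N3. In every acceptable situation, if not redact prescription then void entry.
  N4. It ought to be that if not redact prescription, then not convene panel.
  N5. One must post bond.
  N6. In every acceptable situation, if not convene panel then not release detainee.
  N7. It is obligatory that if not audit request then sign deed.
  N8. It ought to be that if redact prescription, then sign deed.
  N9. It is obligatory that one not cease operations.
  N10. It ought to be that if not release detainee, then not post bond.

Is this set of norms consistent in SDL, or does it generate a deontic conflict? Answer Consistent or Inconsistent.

Premise 2 is O(¬hold_funds → cease_operations), but O(¬hold_funds) is not derivable from the premises, so it does not yield O(cease_operations).
So O(cease_operations) is not derivable, and the apparent clash with O(¬cease_operations) does not arise.
A world satisfying every obligation exists (e.g. audit_request=false, cease_operations=false, convene_panel=true, hold_funds=true, post_bond=true, redact_prescription=true, release_detainee=true, sign_deed=true, void_entry=false); no atom is both obligatory and forbidden, so the set is consistent.

Consistent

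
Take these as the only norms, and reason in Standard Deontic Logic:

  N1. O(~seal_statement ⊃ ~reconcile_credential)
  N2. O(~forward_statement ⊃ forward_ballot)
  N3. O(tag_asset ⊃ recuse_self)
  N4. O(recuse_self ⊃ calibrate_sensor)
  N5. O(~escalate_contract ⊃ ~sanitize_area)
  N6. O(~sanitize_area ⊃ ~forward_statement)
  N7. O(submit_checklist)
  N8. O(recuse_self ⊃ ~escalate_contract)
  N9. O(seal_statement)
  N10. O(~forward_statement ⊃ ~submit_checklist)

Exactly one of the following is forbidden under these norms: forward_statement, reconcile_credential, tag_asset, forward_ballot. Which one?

tag_asset

From premise 7 we have O(submit_checklist).
Premise 10, O(~forward_statement ⊃ ~submit_checklist), contraposes to O(submit_checklist ⊃ forward_statement); with O(submit_checklist) we get O(forward_statement).
Premise 6, O(~sanitize_area ⊃ ~forward_statement), contraposes to O(forward_statement ⊃ sanitize_area); with O(forward_statement) we get O(sanitize_area).
Premise 5, O(~escalate_contract ⊃ ~sanitize_area), contraposes to O(sanitize_area ⊃ escalate_contract); with O(sanitize_area) we get O(escalate_contract).
Premise 8 is O(recuse_self ⊃ ~escalate_contract); contrapositively O(escalate_contract ⊃ ~recuse_self). Since O(escalate_contract) holds, K gives O(~recuse_self).
Premise 3, O(tag_asset ⊃ recuse_self), contraposes to O(~recuse_self ⊃ ~tag_asset); with O(~recuse_self) we get O(~tag_asset).
So O(~tag_asset) holds, i.e. tag_asset is forbidden. None of the other listed options is forbidden under the premises.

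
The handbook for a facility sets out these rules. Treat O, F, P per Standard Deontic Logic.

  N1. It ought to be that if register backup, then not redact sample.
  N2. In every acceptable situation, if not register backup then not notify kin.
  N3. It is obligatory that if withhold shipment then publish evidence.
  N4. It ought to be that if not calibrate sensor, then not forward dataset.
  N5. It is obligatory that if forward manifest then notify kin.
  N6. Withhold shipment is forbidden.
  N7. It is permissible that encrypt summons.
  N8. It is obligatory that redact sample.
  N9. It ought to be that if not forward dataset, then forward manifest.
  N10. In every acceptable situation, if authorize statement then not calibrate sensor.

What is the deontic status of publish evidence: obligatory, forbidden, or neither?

Premise 3 is O(withhold_shipment → publish_evidence), but O(withhold_shipment) is not derivable from the premises, so it does not yield O(publish_evidence).
No premise or chain of K-axiom applications forces O(publish_evidence), and none forces O(¬publish_evidence). So publish_evidence is neither obligatory nor forbidden under these norms.

Neither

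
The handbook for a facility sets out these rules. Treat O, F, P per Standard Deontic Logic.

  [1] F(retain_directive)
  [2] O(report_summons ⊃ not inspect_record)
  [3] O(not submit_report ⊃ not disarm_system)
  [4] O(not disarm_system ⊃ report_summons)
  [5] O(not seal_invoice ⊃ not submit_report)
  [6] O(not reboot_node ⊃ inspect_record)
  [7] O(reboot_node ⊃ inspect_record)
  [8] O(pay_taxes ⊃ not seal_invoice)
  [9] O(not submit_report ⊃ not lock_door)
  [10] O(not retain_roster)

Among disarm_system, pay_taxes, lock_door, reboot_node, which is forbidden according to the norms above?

Premises 7 and 6 are O(reboot_node ⊃ inspect_record) and O(not reboot_node ⊃ inspect_record); every ideal world satisfies reboot_node or not reboot_node, so in either case inspect_record holds — hence O(inspect_record).
Premise 2, O(report_summons ⊃ not inspect_record), contraposes to O(inspect_record ⊃ not report_summons); with O(inspect_record) we get O(not report_summons).
Premise 4, O(not disarm_system ⊃ report_summons), contraposes to O(not report_summons ⊃ disarm_system); with O(not report_summons) we get O(disarm_system).
The contrapositive of premise 3 (O(not submit_report ⊃ not disarm_system)) is O(disarm_system ⊃ submit_report), and O(disarm_system) is already established, so O(submit_report).
Premise 5 is O(not seal_invoice ⊃ not submit_report); contrapositively O(submit_report ⊃ seal_invoice). Since O(submit_report) holds, K gives O(seal_invoice).
Premise 8, O(pay_taxes ⊃ not seal_invoice), contraposes to O(seal_invoice ⊃ not pay_taxes); with O(seal_invoice) we get O(not pay_taxes).
So O(not pay_taxes) holds, i.e. pay_taxes is forbidden. None of the other listed options is forbidden under the premises.

pay_taxes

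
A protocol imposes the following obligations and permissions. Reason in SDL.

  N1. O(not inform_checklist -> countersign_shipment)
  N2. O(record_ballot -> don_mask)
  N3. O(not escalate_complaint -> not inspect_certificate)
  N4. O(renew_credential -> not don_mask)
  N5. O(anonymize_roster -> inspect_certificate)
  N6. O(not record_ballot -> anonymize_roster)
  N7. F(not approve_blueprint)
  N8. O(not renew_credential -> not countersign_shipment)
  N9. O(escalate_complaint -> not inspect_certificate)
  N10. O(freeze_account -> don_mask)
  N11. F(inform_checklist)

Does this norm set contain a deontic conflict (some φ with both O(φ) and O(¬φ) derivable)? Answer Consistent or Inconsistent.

Inconsistent

By case analysis on not escalate_complaint: premise 3 gives O(not escalate_complaint -> not inspect_certificate) and premise 9 gives O(escalate_complaint -> not inspect_certificate), so O(not inspect_certificate) either way.
Premise 5, O(anonymize_roster -> inspect_certificate), contraposes to O(not inspect_certificate -> not anonymize_roster); with O(not inspect_certificate) we get O(not anonymize_roster).
The contrapositive of premise 6 (O(not record_ballot -> anonymize_roster)) is O(not anonymize_roster -> record_ballot), and O(not anonymize_roster) is already established, so O(record_ballot).
From O(record_ballot) and premise 2, O(record_ballot -> don_mask), we obtain O(don_mask).
Premise 4 is O(renew_credential -> not don_mask); contrapositively O(don_mask -> not renew_credential). Since O(don_mask) holds, K gives O(not renew_credential).
From O(not renew_credential) and premise 8, O(not renew_credential -> not countersign_shipment), we obtain O(not countersign_shipment).
Premise 1 is O(not inform_checklist -> countersign_shipment); contrapositively O(not countersign_shipment -> inform_checklist). Since O(not countersign_shipment) holds, K gives O(inform_checklist).
Yet premise 11 is F(inform_checklist), i.e. O(not inform_checklist).
We now have both O(inform_checklist) and O(not inform_checklist) — inform_checklist is simultaneously obligatory and forbidden, violating the D-axiom.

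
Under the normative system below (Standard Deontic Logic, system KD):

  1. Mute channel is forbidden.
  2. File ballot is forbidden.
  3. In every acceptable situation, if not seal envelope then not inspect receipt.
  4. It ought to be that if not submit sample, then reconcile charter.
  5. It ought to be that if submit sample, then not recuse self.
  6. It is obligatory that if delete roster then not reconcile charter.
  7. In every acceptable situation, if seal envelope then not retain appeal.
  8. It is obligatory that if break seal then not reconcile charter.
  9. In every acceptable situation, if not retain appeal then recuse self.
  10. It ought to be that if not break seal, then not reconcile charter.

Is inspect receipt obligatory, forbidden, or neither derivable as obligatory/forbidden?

Premises 10 and 8 are O(¬break_seal → ¬reconcile_charter) and O(break_seal → ¬reconcile_charter); every ideal world satisfies ¬break_seal or break_seal, so in either case ¬reconcile_charter holds — hence O(¬reconcile_charter).
The contrapositive of premise 4 (O(¬submit_sample → reconcile_charter)) is O(¬reconcile_charter → submit_sample), and O(¬reconcile_charter) is already established, so O(submit_sample).
With premise 5, O(submit_sample → ¬recuse_self), the K-axiom yields O(¬recuse_self).
Premise 9, O(¬retain_appeal → recuse_self), contraposes to O(¬recuse_self → retain_appeal); with O(¬recuse_self) we get O(retain_appeal).
The contrapositive of premise 7 (O(seal_envelope → ¬retain_appeal)) is O(retain_appeal → ¬seal_envelope), and O(retain_appeal) is already established, so O(¬seal_envelope).
Premise 3 is O(¬seal_envelope → ¬inspect_receipt); since O(¬seal_envelope), deontic closure gives O(¬inspect_receipt).
Premises 1, 2, 6 do not contribute to this derivation.
Thus O(¬inspect_receipt), which is F(inspect_receipt): inspect_receipt is forbidden.

Forbidden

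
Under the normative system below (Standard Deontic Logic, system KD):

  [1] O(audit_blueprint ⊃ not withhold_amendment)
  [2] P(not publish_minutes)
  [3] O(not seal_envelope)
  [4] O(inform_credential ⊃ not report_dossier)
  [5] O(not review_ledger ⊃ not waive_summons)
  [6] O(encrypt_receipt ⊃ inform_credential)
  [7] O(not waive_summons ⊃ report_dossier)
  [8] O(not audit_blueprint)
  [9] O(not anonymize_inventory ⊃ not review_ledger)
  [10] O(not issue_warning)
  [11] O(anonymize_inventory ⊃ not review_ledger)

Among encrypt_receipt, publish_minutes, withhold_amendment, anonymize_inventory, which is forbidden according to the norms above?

Premises 11 and 9 cover both cases: O(anonymize_inventory ⊃ not review_ledger) and O(not anonymize_inventory ⊃ not review_ledger). Since anonymize_inventory ∨ not anonymize_inventory is a tautology, O(not review_ledger) follows.
Applying K to premise 5 (O(not review_ledger ⊃ not waive_summons)) and O(not review_ledger) yields O(not waive_summons).
With premise 7, O(not waive_summons ⊃ report_dossier), the K-axiom yields O(report_dossier).
Premise 4, O(inform_credential ⊃ not report_dossier), contraposes to O(report_dossier ⊃ not inform_credential); with O(report_dossier) we get O(not inform_credential).
Premise 6, O(encrypt_receipt ⊃ inform_credential), contraposes to O(not inform_credential ⊃ not encrypt_receipt); with O(not inform_credential) we get O(not encrypt_receipt).
So O(not encrypt_receipt) holds, i.e. encrypt_receipt is forbidden. None of the other listed options is forbidden under the premises.

encrypt_receipt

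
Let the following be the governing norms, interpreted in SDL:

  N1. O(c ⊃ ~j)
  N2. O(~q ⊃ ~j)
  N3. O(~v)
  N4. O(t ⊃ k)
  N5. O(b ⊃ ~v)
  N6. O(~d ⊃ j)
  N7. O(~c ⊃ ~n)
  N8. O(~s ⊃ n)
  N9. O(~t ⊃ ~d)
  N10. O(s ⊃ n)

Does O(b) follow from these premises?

No

Premise 5 is O(b ⊃ ~v); even if O(~v) held, inferring O(b) would be affirming the consequent — invalid.
No other premise forces O(b). An ideal world satisfying every premise can still have b false, so O(b) is not derivable.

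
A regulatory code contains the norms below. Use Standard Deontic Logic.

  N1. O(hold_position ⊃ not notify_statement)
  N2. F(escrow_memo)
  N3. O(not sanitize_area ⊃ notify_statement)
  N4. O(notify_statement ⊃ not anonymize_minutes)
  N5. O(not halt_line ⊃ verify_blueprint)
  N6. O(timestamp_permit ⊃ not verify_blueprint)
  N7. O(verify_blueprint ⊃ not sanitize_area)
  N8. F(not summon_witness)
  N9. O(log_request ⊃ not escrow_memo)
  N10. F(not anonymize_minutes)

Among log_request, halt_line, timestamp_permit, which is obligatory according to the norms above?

F(not anonymize_minutes) at premise 10 means O(anonymize_minutes).
The contrapositive of premise 4 (O(notify_statement ⊃ not anonymize_minutes)) is O(anonymize_minutes ⊃ not notify_statement), and O(anonymize_minutes) is already established, so O(not notify_statement).
The contrapositive of premise 3 (O(not sanitize_area ⊃ notify_statement)) is O(not notify_statement ⊃ sanitize_area), and O(not notify_statement) is already established, so O(sanitize_area).
Premise 7, O(verify_blueprint ⊃ not sanitize_area), contraposes to O(sanitize_area ⊃ not verify_blueprint); with O(sanitize_area) we get O(not verify_blueprint).
Premise 5 is O(not halt_line ⊃ verify_blueprint); contrapositively O(not verify_blueprint ⊃ halt_line). Since O(not verify_blueprint) holds, K gives O(halt_line).
So O(halt_line) holds — halt_line is obligatory. None of the other listed options is made obligatory by any chain of premises.

halt_line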